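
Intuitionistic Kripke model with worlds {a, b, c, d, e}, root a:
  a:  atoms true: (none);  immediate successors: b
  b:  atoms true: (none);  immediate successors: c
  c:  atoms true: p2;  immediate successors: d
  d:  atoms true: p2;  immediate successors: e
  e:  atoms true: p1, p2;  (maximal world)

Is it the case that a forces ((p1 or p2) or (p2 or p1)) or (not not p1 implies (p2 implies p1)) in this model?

No

a does not force ((p1 or p2) or (p2 or p1)) or (not not p1 implies (p2 implies p1)): neither disjunct is forced at a.
a does not force (p1 or p2) or (p2 or p1): neither disjunct is forced at a.
a does not force p1 or p2: neither disjunct is forced at a.
a lacks atom p1, so a does not force p1.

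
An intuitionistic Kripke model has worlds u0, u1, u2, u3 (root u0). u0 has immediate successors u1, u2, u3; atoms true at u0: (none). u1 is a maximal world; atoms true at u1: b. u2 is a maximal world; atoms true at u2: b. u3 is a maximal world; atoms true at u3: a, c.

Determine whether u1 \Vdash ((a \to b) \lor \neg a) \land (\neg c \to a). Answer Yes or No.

u1 \nVdash ((a \to b) \lor \neg a) \land (\neg c \to a) since u1 fails \neg c \to a.

No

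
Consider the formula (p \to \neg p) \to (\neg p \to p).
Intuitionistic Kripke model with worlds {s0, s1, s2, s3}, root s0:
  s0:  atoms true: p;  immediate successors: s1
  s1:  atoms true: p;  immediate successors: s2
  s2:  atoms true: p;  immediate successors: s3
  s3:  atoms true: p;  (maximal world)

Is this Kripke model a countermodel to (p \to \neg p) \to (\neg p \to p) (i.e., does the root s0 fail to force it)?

s0 \Vdash (p \to \neg p) \to (\neg p \to p) vacuously: no world accessible from s0 forces the antecedent p \to \neg p.
So the root s0 forces (p \to \neg p) \to (\neg p \to p); the model is not a countermodel.

No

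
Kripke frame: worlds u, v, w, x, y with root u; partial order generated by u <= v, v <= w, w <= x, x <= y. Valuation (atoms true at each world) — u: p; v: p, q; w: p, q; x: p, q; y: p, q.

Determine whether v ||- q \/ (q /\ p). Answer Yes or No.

Yes

v ||- q \/ (q /\ p) via the disjunct q.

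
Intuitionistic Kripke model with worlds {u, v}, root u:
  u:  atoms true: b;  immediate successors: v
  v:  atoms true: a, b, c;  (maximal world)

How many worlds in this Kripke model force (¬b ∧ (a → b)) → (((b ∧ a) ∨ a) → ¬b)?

2

u: forces it.
v: forces it.
Worlds forcing the formula: {u, v}.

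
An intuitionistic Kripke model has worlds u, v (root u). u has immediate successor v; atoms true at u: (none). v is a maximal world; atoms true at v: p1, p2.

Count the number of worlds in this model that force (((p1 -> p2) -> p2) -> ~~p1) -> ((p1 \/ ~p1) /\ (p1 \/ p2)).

1

u: does not force it — u ||-/- (((p1 -> p2) -> p2) -> ~~p1) -> ((p1 \/ ~p1) /\ (p1 \/ p2)): already at u itself, u ||- ((p1 -> p2) -> p2) -> ~~p1 but u ||-/- (p1 \/ ~p1) /\ (p1 \/ p2).
v: forces it.
Worlds forcing the formula: {v}.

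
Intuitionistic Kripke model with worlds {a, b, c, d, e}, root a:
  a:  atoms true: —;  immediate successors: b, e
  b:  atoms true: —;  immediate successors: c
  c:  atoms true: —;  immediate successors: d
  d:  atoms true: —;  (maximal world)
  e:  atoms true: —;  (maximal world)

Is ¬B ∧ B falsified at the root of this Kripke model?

Yes

a ⊮ ¬B ∧ B since a fails B.
So the root a does not force ¬B ∧ B; the model is a countermodel.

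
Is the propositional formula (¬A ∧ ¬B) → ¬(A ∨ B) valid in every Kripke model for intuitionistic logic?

This is a constructively valid De Morgan direction (conjunction of negations to negated disjunction), which is intuitionistically derivable.
If both ¬A and ¬B hold at a world, no accessible world forces A or forces B, so none forces A ∨ B.

Yes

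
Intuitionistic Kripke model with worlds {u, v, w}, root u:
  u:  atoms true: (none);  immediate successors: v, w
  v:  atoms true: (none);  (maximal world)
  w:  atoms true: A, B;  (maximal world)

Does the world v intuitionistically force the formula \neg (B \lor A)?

Yes

v \Vdash \neg (B \lor A): no world accessible from v forces B \lor A.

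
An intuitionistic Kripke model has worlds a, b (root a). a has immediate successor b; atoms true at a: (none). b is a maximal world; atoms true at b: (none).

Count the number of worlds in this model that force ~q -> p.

a: does not force it — a ||-/- ~q -> p: already at a itself, a ||- ~q but a ||-/- p.
b: does not force it — b ||-/- ~q -> p: already at b itself, b ||- ~q but b ||-/- p.
Worlds forcing the formula: { }.

0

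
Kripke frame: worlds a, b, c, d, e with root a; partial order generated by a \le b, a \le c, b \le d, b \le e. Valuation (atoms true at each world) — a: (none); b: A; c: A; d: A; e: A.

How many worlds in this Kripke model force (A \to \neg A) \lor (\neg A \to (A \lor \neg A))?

a: forces it.
b: forces it.
c: forces it.
d: forces it.
e: forces it.
Worlds forcing the formula: {a, b, c, d, e}.

5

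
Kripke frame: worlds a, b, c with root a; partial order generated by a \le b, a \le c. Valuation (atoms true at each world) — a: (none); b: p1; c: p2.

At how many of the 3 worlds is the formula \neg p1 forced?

1

a: does not force it — a \nVdash \neg p1 since b is accessible from a and b \Vdash p1.
b: does not force it — b \nVdash \neg p1 since b is accessible from b and b \Vdash p1.
c: forces it.
Worlds forcing the formula: {c}.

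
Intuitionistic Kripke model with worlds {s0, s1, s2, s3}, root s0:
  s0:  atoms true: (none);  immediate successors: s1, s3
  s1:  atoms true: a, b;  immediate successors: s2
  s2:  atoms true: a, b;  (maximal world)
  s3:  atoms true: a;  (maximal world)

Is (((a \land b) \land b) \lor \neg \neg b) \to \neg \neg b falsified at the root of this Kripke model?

No

s0 \Vdash (((a \land b) \land b) \lor \neg \neg b) \to \neg \neg b: every world accessible from s0 that forces ((a \land b) \land b) \lor \neg \neg b (namely s1, s2) also forces \neg \neg b.
So the root s0 forces (((a \land b) \land b) \lor \neg \neg b) \to \neg \neg b; the model is not a countermodel.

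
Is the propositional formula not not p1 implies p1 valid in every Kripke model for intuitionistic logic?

This is double-negation elimination, which is not intuitionistically valid.
A Kripke countermodel: worlds w0, w1; order generated by w0 <= w1; atoms true at each world — w0:{}; w1:{p1}.
w0 does not force not not p1 implies p1: already at w0 itself, w0 forces not not p1 but w0 does not force p1.
w0 lacks atom p1, so w0 does not force p1.
So the root w0 does not force the formula.

No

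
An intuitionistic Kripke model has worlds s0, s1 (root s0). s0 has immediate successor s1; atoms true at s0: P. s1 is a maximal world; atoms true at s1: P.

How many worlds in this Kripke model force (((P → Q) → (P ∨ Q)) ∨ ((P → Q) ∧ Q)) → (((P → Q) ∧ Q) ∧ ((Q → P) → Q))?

s0: does not force it — s0 ⊮ (((P → Q) → (P ∨ Q)) ∨ ((P → Q) ∧ Q)) → (((P → Q) ∧ Q) ∧ ((Q → P) → Q)): already at s0 itself, s0 ⊩ ((P → Q) → (P ∨ Q)) ∨ ((P → Q) ∧ Q) but s0 ⊮ ((P → Q) ∧ Q) ∧ ((Q → P) → Q).
s1: does not force it.
Worlds forcing the formula: { }.

0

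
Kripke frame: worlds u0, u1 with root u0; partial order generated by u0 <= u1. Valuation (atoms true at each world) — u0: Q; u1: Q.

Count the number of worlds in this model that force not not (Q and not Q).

u0: does not force it — u0 does not force not not (Q and not Q) since u0 is accessible from u0 and u0 forces not (Q and not Q).
u1: does not force it — u1 does not force not not (Q and not Q) since u1 is accessible from u1 and u1 forces not (Q and not Q).
Worlds forcing the formula: { }.

0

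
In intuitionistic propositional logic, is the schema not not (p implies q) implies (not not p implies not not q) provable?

Yes

This is the distribution of double negation over implication, which is intuitionistically derivable.
Assume not not (p implies q) and not not p; suppose not q. Then p implies q would give not p (by contraposition), contradicting not not p; so not (p implies q), contradicting not not (p implies q). Hence not not q.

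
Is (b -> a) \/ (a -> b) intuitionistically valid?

This is the Gödel–Dummett linearity axiom, which is not intuitionistically valid.
A Kripke countermodel: worlds u, v, w; order generated by u <= v, u <= w; atoms true at each world — u:{}; v:{b}; w:{a}.
u ||-/- (b -> a) \/ (a -> b): neither disjunct is forced at u.
u ||-/- b -> a: at the accessible world v, v ||- b but v ||-/- a.
v lacks atom a, so v ||-/- a.
So the root u does not force the formula.

No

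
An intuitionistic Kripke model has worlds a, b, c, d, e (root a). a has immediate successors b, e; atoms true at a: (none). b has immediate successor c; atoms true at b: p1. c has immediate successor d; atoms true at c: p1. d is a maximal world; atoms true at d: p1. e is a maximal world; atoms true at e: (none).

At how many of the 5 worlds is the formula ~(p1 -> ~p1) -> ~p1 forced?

a: does not force it — a ||-/- ~(p1 -> ~p1) -> ~p1: at the accessible world b, b ||- ~(p1 -> ~p1) but b ||-/- ~p1.
b: does not force it.
c: does not force it.
d: does not force it.
e: forces it.
Worlds forcing the formula: {e}.

1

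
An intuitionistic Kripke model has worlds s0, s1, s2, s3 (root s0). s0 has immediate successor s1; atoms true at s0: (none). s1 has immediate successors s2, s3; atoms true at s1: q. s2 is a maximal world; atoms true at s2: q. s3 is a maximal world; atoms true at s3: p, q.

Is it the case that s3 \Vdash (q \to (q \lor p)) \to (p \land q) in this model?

Yes

s3 \Vdash (q \to (q \lor p)) \to (p \land q): every world accessible from s3 that forces q \to (q \lor p) (namely s3) also forces p \land q.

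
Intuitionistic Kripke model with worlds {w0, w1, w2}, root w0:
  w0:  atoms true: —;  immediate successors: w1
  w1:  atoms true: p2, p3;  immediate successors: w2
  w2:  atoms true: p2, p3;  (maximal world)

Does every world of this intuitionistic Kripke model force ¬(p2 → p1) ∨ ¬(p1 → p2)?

w0 ⊩ ¬(p2 → p1) ∨ ¬(p1 → p2) via the disjunct ¬(p2 → p1).
Since the root w0 forces ¬(p2 → p1) ∨ ¬(p1 → p2) and forcing is persistent (monotone upward), every world forces it.

Yes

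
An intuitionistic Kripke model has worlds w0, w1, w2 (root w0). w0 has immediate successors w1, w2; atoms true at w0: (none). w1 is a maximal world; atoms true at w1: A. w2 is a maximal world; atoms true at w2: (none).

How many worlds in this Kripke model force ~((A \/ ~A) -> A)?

1

w0: does not force it — w0 ||-/- ~((A \/ ~A) -> A) since w1 is accessible from w0 and w1 ||- (A \/ ~A) -> A.
w1: does not force it — w1 ||-/- ~((A \/ ~A) -> A) since w1 is accessible from w1 and w1 ||- (A \/ ~A) -> A.
w2: forces it.
Worlds forcing the formula: {w2}.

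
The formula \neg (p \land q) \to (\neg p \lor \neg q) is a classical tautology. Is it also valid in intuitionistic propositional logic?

This is the constructively invalid direction of De Morgan's law for conjunction, which is not intuitionistically valid.
A Kripke countermodel: worlds u0, u1, u2; order generated by u0 \le u1, u0 \le u2; atoms true at each world — u0:{}; u1:{p}; u2:{q}.
u0 \nVdash \neg (p \land q) \to (\neg p \lor \neg q): already at u0 itself, u0 \Vdash \neg (p \land q) but u0 \nVdash \neg p \lor \neg q.
u0 \nVdash \neg p \lor \neg q: neither disjunct is forced at u0.
u0 \nVdash \neg p since u1 is accessible from u0 and u1 \Vdash p.
So the root u0 does not force the formula.

No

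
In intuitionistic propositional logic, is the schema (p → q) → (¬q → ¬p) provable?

This is the forward direction of contraposition, which is intuitionistically derivable.
Assume p → q and ¬q. If p held then q would follow, contradicting ¬q; so ¬p.

Yes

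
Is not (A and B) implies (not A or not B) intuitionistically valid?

This is the constructively invalid direction of De Morgan's law for conjunction, which is not intuitionistically valid.
A Kripke countermodel: worlds 0, 1, 2; order generated by 0 <= 1, 0 <= 2; atoms true at each world — 0:{}; 1:{A}; 2:{B}.
0 does not force not (A and B) implies (not A or not B): already at 0 itself, 0 forces not (A and B) but 0 does not force not A or not B.
0 does not force not A or not B: neither disjunct is forced at 0.
0 does not force not A since 1 is accessible from 0 and 1 forces A.
So the root 0 does not force the formula.

No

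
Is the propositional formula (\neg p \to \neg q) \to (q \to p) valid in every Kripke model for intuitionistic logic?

This is the converse of contraposition, which is not intuitionistically valid.
A Kripke countermodel: worlds a, b; order generated by a \le b; atoms true at each world — a:{q}; b:{p,q}.
a \nVdash (\neg p \to \neg q) \to (q \to p): already at a itself, a \Vdash \neg p \to \neg q but a \nVdash q \to p.
a \nVdash q \to p: already at a itself, a \Vdash q but a \nVdash p.
a lacks atom p, so a \nVdash p.
So the root a does not force the formula.

No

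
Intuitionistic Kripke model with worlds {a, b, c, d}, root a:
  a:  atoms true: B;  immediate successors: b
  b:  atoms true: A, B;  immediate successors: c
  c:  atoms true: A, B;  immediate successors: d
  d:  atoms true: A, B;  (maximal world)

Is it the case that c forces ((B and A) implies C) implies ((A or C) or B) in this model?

Yes

c forces ((B and A) implies C) implies ((A or C) or B) vacuously: no world accessible from c forces the antecedent (B and A) implies C.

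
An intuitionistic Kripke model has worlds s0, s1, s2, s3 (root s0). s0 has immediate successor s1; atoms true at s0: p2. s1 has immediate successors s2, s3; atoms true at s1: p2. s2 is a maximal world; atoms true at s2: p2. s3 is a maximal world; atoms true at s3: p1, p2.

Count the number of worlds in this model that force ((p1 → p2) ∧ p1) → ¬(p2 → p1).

1

s0: does not force it — s0 ⊮ ((p1 → p2) ∧ p1) → ¬(p2 → p1): at the accessible world s3, s3 ⊩ (p1 → p2) ∧ p1 but s3 ⊮ ¬(p2 → p1).
s1: does not force it.
s2: forces it.
s3: does not force it.
Worlds forcing the formula: {s2}.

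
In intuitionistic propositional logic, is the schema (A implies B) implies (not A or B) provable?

No

This is the material-implication-as-disjunction principle, which is not intuitionistically valid.
A Kripke countermodel: worlds s0, s1; order generated by s0 <= s1; atoms true at each world — s0:{}; s1:{A,B}.
s0 does not force (A implies B) implies (not A or B): already at s0 itself, s0 forces A implies B but s0 does not force not A or B.
s0 does not force not A or B: neither disjunct is forced at s0.
s0 does not force not A since s1 is accessible from s0 and s1 forces A.
So the root s0 does not force the formula.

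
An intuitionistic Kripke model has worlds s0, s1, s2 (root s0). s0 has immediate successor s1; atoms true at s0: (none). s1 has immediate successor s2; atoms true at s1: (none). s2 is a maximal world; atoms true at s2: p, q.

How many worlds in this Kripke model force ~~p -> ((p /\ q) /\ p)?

1

s0: does not force it — s0 ||-/- ~~p -> ((p /\ q) /\ p): already at s0 itself, s0 ||- ~~p but s0 ||-/- (p /\ q) /\ p.
s1: does not force it — s1 ||-/- ~~p -> ((p /\ q) /\ p): already at s1 itself, s1 ||- ~~p but s1 ||-/- (p /\ q) /\ p.
s2: forces it.
Worlds forcing the formula: {s2}.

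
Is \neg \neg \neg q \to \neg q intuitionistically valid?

This is triple-negation reduction, which is intuitionistically derivable.
Assume \neg \neg \neg q and suppose q. Then \neg \neg q (double-negation introduction), contradicting \neg \neg \neg q. So \neg q.

Yes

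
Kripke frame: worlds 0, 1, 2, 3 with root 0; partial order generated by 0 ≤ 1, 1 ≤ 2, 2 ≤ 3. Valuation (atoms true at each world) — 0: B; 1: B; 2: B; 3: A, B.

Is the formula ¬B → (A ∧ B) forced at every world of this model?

0 ⊩ ¬B → (A ∧ B) vacuously: no world accessible from 0 forces the antecedent ¬B.
Since the root 0 forces ¬B → (A ∧ B) and forcing is persistent (monotone upward), every world forces it.

Yes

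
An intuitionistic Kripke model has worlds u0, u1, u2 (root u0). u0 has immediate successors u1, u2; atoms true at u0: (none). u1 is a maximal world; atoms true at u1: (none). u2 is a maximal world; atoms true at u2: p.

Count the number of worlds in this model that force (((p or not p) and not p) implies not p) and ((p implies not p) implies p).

u0: does not force it — u0 does not force (((p or not p) and not p) implies not p) and ((p implies not p) implies p) since u0 fails (p implies not p) implies p.
u1: does not force it — u1 does not force (((p or not p) and not p) implies not p) and ((p implies not p) implies p) since u1 fails (p implies not p) implies p.
u2: forces it.
Worlds forcing the formula: {u2}.

1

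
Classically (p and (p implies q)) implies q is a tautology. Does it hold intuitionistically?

Yes

This is modus ponens in implicational form, which is intuitionistically derivable.
If a world forces p and p implies q, then applying the implication at that world (which is accessible from itself) gives q.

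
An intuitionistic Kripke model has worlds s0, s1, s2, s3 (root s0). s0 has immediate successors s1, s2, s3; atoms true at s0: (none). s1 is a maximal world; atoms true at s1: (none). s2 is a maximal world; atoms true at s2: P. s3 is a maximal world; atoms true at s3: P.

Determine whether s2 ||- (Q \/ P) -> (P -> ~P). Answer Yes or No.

s2 ||-/- (Q \/ P) -> (P -> ~P): already at s2 itself, s2 ||- Q \/ P but s2 ||-/- P -> ~P.
s2 ||-/- P -> ~P: already at s2 itself, s2 ||- P but s2 ||-/- ~P.
s2 ||-/- ~P since s2 is accessible from s2 and s2 ||- P.

No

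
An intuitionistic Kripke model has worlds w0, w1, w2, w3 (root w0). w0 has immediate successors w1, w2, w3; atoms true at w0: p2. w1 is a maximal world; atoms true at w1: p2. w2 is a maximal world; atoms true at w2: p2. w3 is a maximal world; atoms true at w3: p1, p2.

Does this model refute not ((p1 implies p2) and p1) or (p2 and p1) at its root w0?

Yes

w0 does not force not ((p1 implies p2) and p1) or (p2 and p1): neither disjunct is forced at w0.
w0 does not force not ((p1 implies p2) and p1) since w3 is accessible from w0 and w3 forces (p1 implies p2) and p1.
w3 forces (p1 implies p2) and p1 since w3 forces both conjuncts.
So the root w0 does not force not ((p1 implies p2) and p1) or (p2 and p1); the model is a countermodel.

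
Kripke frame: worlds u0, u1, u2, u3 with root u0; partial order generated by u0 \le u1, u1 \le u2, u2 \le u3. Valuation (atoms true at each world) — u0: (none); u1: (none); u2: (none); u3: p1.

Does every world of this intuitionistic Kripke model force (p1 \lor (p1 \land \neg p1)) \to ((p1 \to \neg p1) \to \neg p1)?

u0 \Vdash (p1 \lor (p1 \land \neg p1)) \to ((p1 \to \neg p1) \to \neg p1): every world accessible from u0 that forces p1 \lor (p1 \land \neg p1) (namely u3) also forces (p1 \to \neg p1) \to \neg p1.
Since the root u0 forces (p1 \lor (p1 \land \neg p1)) \to ((p1 \to \neg p1) \to \neg p1) and forcing is persistent (monotone upward), every world forces it.

Yes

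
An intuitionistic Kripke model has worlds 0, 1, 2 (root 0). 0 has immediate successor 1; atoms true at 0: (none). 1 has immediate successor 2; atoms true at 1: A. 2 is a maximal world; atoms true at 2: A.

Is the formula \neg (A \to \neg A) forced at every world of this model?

0 \Vdash \neg (A \to \neg A): no world accessible from 0 forces A \to \neg A.
Since the root 0 forces \neg (A \to \neg A) and forcing is persistent (monotone upward), every world forces it.

Yes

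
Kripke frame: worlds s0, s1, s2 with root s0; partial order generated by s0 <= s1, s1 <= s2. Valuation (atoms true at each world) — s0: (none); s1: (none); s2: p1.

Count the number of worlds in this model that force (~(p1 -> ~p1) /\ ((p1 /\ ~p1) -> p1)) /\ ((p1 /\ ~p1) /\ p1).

s0: does not force it — s0 ||-/- (~(p1 -> ~p1) /\ ((p1 /\ ~p1) -> p1)) /\ ((p1 /\ ~p1) /\ p1) since s0 fails (p1 /\ ~p1) /\ p1.
s1: does not force it — s1 ||-/- (~(p1 -> ~p1) /\ ((p1 /\ ~p1) -> p1)) /\ ((p1 /\ ~p1) /\ p1) since s1 fails (p1 /\ ~p1) /\ p1.
s2: does not force it.
Worlds forcing the formula: { }.

0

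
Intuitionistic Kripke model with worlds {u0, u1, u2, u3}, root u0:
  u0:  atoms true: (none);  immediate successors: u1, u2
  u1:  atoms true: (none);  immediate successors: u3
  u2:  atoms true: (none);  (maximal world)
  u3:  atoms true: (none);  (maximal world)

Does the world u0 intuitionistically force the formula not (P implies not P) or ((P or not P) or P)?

u0 forces not (P implies not P) or ((P or not P) or P) via the disjunct (P or not P) or P.

Yes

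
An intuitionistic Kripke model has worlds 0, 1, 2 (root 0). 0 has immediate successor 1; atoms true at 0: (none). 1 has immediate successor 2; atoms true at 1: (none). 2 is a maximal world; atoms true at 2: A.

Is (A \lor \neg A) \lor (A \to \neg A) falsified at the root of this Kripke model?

0 \nVdash (A \lor \neg A) \lor (A \to \neg A): neither disjunct is forced at 0.
0 \nVdash A \lor \neg A: neither disjunct is forced at 0.
0 lacks atom A, so 0 \nVdash A.
So the root 0 does not force (A \lor \neg A) \lor (A \to \neg A); the model is a countermodel.

Yes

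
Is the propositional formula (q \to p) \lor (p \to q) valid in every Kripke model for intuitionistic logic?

No

This is the Gödel–Dummett linearity axiom, which is not intuitionistically valid.
A Kripke countermodel: worlds 0, 1, 2; order generated by 0 \le 1, 0 \le 2; atoms true at each world — 0:{}; 1:{q}; 2:{p}.
0 \nVdash (q \to p) \lor (p \to q): neither disjunct is forced at 0.
0 \nVdash q \to p: at the accessible world 1, 1 \Vdash q but 1 \nVdash p.
1 lacks atom p, so 1 \nVdash p.
So the root 0 does not force the formula.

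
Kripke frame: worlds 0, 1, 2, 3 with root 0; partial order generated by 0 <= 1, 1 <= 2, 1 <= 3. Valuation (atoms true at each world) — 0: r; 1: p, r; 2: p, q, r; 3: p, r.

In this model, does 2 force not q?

No

2 does not force not q since 2 is accessible from 2 and 2 forces q.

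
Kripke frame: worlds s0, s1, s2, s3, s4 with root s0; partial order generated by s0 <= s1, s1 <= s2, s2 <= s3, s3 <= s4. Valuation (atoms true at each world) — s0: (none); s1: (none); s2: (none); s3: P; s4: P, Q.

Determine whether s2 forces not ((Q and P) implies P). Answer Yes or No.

No

s2 does not force not ((Q and P) implies P) since s2 is accessible from s2 and s2 forces (Q and P) implies P.
s2 forces (Q and P) implies P: every world accessible from s2 that forces Q and P (namely s4) also forces P.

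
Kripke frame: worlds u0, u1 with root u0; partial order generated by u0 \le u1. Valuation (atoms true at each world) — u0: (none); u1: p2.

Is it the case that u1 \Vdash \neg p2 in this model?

No

u1 \nVdash \neg p2 since u1 is accessible from u1 and u1 \Vdash p2.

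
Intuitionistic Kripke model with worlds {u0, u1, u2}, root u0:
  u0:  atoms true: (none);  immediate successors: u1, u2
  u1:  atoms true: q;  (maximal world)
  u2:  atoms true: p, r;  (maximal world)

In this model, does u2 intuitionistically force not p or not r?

No

u2 does not force not p or not r: neither disjunct is forced at u2.
u2 does not force not p since u2 is accessible from u2 and u2 forces p.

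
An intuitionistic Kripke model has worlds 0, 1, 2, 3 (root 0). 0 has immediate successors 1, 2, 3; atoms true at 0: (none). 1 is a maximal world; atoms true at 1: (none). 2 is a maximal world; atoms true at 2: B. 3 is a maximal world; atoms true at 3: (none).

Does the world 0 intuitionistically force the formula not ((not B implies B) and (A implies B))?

0 does not force not ((not B implies B) and (A implies B)) since 2 is accessible from 0 and 2 forces (not B implies B) and (A implies B).
2 forces (not B implies B) and (A implies B) since 2 forces both conjuncts.

No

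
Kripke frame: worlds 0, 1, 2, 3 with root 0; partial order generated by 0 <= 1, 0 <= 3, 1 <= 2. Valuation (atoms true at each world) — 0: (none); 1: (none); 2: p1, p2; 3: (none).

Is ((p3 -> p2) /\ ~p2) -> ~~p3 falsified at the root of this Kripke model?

0 ||-/- ((p3 -> p2) /\ ~p2) -> ~~p3: at the accessible world 3, 3 ||- (p3 -> p2) /\ ~p2 but 3 ||-/- ~~p3.
3 ||-/- ~~p3 since 3 is accessible from 3 and 3 ||- ~p3.
3 ||- ~p3: no world accessible from 3 forces p3.
So the root 0 does not force ((p3 -> p2) /\ ~p2) -> ~~p3; the model is a countermodel.

Yes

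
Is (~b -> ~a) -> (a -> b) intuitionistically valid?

No

This is the converse of contraposition, which is not intuitionistically valid.
A Kripke countermodel: worlds u0, u1; order generated by u0 <= u1; atoms true at each world — u0:{a}; u1:{a,b}.
u0 ||-/- (~b -> ~a) -> (a -> b): already at u0 itself, u0 ||- ~b -> ~a but u0 ||-/- a -> b.
u0 ||-/- a -> b: already at u0 itself, u0 ||- a but u0 ||-/- b.
u0 lacks atom b, so u0 ||-/- b.
So the root u0 does not force the formula.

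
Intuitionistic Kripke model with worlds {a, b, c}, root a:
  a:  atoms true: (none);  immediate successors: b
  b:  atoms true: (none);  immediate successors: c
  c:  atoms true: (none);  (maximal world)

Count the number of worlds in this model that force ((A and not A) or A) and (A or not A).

a: does not force it — a does not force ((A and not A) or A) and (A or not A) since a fails (A and not A) or A.
b: does not force it.
c: does not force it.
Worlds forcing the formula: { }.

0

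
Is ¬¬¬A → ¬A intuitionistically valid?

This is triple-negation reduction, which is intuitionistically derivable.
Assume ¬¬¬A and suppose A. Then ¬¬A (double-negation introduction), contradicting ¬¬¬A. So ¬A.

Yes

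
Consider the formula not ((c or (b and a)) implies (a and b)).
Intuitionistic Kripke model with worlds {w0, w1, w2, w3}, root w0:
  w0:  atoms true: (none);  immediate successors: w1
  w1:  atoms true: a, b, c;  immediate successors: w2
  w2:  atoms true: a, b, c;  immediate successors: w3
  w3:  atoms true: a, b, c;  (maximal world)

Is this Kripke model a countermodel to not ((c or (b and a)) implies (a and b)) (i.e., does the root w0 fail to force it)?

w0 does not force not ((c or (b and a)) implies (a and b)) since w0 is accessible from w0 and w0 forces (c or (b and a)) implies (a and b).
w0 forces (c or (b and a)) implies (a and b): every world accessible from w0 that forces c or (b and a) (namely w1, w2, w3) also forces a and b.
So the root w0 does not force not ((c or (b and a)) implies (a and b)); the model is a countermodel.

Yes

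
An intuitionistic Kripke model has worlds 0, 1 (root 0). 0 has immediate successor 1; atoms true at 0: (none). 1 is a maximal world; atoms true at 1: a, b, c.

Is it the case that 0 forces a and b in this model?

No

0 does not force a and b since 0 fails a.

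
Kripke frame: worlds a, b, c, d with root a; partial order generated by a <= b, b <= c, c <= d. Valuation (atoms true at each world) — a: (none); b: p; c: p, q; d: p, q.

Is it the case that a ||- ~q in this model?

No

a ||-/- ~q since c is accessible from a and c ||- q.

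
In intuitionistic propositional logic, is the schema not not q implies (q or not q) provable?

No

This is a variant of double-negation elimination (deriving excluded middle from double negation), which is not intuitionistically valid.
A Kripke countermodel: worlds 0, 1; order generated by 0 <= 1; atoms true at each world — 0:{}; 1:{q}.
0 does not force not not q implies (q or not q): already at 0 itself, 0 forces not not q but 0 does not force q or not q.
0 does not force q or not q: neither disjunct is forced at 0.
0 lacks atom q, so 0 does not force q.
So the root 0 does not force the formula.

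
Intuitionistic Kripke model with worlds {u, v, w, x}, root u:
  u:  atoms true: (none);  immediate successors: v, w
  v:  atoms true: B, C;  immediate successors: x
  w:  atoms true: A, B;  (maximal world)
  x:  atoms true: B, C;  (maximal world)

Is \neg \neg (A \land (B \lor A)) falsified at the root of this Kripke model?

u \nVdash \neg \neg (A \land (B \lor A)) since v is accessible from u and v \Vdash \neg (A \land (B \lor A)).
v \Vdash \neg (A \land (B \lor A)): no world accessible from v forces A \land (B \lor A).
So the root u does not force \neg \neg (A \land (B \lor A)); the model is a countermodel.

Yes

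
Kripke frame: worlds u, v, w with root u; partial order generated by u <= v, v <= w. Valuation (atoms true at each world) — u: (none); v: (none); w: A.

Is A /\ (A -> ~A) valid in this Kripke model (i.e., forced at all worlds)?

No

Not every world: u ||-/- A /\ (A -> ~A).
u ||-/- A /\ (A -> ~A) since u fails A.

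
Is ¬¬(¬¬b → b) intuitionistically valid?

Yes

This is the double negation of double-negation elimination, which is intuitionistically derivable.
By Glivenko's theorem the double negation of any classical propositional tautology is intuitionistically provable; ¬¬b → b is classically a tautology.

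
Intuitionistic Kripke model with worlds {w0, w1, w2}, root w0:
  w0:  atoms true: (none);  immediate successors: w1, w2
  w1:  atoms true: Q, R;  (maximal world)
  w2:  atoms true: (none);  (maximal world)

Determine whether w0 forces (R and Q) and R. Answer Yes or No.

No

w0 does not force (R and Q) and R since w0 fails R and Q.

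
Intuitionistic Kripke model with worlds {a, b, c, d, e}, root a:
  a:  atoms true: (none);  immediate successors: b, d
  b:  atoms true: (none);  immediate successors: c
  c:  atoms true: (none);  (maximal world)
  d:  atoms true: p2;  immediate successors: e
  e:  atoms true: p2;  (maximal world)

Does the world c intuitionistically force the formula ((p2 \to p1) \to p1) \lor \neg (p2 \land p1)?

c \Vdash ((p2 \to p1) \to p1) \lor \neg (p2 \land p1) via the disjunct \neg (p2 \land p1).

Yes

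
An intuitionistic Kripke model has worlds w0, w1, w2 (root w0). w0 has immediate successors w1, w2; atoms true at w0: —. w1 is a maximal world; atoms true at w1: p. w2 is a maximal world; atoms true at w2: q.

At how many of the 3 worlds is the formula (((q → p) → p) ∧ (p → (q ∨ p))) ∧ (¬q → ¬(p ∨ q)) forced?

1

w0: does not force it — w0 ⊮ (((q → p) → p) ∧ (p → (q ∨ p))) ∧ (¬q → ¬(p ∨ q)) since w0 fails ¬q → ¬(p ∨ q).
w1: does not force it — w1 ⊮ (((q → p) → p) ∧ (p → (q ∨ p))) ∧ (¬q → ¬(p ∨ q)) since w1 fails ¬q → ¬(p ∨ q).
w2: forces it.
Worlds forcing the formula: {w2}.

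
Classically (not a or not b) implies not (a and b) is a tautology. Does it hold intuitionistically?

This is a constructively valid De Morgan direction (disjunction of negations to negated conjunction), which is intuitionistically derivable.
If not a holds at a world then no accessible world forces a, hence none forces a and b; likewise for not b.

Yes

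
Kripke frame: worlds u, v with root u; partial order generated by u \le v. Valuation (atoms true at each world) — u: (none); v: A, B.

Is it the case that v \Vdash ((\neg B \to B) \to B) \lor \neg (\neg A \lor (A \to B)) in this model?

v \Vdash ((\neg B \to B) \to B) \lor \neg (\neg A \lor (A \to B)) via the disjunct (\neg B \to B) \to B.

Yes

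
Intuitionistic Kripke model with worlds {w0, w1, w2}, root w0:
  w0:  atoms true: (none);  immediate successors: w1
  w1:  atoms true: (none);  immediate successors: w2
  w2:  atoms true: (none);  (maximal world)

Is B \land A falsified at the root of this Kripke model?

Yes

w0 \nVdash B \land A since w0 fails B.
So the root w0 does not force B \land A; the model is a countermodel.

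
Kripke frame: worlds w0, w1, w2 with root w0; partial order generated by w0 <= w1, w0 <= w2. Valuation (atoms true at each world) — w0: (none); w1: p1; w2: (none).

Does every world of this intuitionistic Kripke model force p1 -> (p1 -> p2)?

Not every world: w0 ||-/- p1 -> (p1 -> p2).
w0 ||-/- p1 -> (p1 -> p2): at the accessible world w1, w1 ||- p1 but w1 ||-/- p1 -> p2.
w1 ||-/- p1 -> p2: already at w1 itself, w1 ||- p1 but w1 ||-/- p2.
w1 lacks atom p2, so w1 ||-/- p2.

No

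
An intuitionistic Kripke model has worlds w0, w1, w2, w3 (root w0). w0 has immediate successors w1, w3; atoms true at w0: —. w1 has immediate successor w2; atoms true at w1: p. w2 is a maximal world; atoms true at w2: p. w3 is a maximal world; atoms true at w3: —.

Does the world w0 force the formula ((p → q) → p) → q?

w0 ⊮ ((p → q) → p) → q: at the accessible world w1, w1 ⊩ (p → q) → p but w1 ⊮ q.
w1 lacks atom q, so w1 ⊮ q.

No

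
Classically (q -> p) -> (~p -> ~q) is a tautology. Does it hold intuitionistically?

Yes

This is the forward direction of contraposition, which is intuitionistically derivable.
Assume q -> p and ~p. If q held then p would follow, contradicting ~p; so ~q.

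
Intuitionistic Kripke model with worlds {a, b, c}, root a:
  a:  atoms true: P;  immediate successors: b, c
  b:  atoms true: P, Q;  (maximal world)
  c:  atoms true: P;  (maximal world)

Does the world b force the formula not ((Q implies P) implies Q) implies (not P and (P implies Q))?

Yes

b forces not ((Q implies P) implies Q) implies (not P and (P implies Q)) vacuously: no world accessible from b forces the antecedent not ((Q implies P) implies Q).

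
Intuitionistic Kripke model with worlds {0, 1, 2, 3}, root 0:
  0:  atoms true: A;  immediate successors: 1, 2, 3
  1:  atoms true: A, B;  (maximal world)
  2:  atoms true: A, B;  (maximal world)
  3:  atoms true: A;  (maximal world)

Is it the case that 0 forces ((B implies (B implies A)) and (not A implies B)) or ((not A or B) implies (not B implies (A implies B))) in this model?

0 forces ((B implies (B implies A)) and (not A implies B)) or ((not A or B) implies (not B implies (A implies B))) via the disjunct (B implies (B implies A)) and (not A implies B).

Yes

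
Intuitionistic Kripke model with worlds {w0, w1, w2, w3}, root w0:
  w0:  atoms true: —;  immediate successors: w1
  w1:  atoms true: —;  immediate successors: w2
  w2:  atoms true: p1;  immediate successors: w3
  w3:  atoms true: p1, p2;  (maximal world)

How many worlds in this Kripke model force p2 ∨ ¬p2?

w0: does not force it — w0 ⊮ p2 ∨ ¬p2: neither disjunct is forced at w0.
w1: does not force it — w1 ⊮ p2 ∨ ¬p2: neither disjunct is forced at w1.
w2: does not force it — w2 ⊮ p2 ∨ ¬p2: neither disjunct is forced at w2.
w3: forces it.
Worlds forcing the formula: {w3}.

1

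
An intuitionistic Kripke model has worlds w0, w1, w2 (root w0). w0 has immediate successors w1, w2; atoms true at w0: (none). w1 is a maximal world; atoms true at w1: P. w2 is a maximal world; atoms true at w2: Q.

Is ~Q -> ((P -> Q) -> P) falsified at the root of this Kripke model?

No

w0 ||- ~Q -> ((P -> Q) -> P): every world accessible from w0 that forces ~Q (namely w1) also forces (P -> Q) -> P.
So the root w0 forces ~Q -> ((P -> Q) -> P); the model is not a countermodel.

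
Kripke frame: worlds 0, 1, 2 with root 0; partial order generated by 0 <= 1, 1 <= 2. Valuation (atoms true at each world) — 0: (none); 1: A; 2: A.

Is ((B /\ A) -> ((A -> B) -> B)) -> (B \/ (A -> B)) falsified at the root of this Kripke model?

Yes

0 ||-/- ((B /\ A) -> ((A -> B) -> B)) -> (B \/ (A -> B)): already at 0 itself, 0 ||- (B /\ A) -> ((A -> B) -> B) but 0 ||-/- B \/ (A -> B).
0 ||-/- B \/ (A -> B): neither disjunct is forced at 0.
0 lacks atom B, so 0 ||-/- B.
So the root 0 does not force ((B /\ A) -> ((A -> B) -> B)) -> (B \/ (A -> B)); the model is a countermodel.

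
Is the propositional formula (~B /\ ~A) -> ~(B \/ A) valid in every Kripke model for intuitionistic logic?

Yes

This is a constructively valid De Morgan direction (conjunction of negations to negated disjunction), which is intuitionistically derivable.
If both ~B and ~A hold at a world, no accessible world forces B or forces A, so none forces B \/ A.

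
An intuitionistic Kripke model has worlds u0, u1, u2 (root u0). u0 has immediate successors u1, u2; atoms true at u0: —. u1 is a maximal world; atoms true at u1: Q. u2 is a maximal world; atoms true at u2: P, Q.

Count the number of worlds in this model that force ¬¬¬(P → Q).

u0: does not force it — u0 ⊮ ¬¬¬(P → Q) since u0 is accessible from u0 and u0 ⊩ ¬¬(P → Q).
u1: does not force it — u1 ⊮ ¬¬¬(P → Q) since u1 is accessible from u1 and u1 ⊩ ¬¬(P → Q).
u2: does not force it.
Worlds forcing the formula: { }.

0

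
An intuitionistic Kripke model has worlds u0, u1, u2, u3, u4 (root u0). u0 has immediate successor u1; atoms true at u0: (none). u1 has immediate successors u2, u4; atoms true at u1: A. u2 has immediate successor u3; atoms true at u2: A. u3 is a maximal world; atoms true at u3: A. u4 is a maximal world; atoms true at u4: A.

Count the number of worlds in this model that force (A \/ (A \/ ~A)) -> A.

u0: forces it.
u1: forces it.
u2: forces it.
u3: forces it.
u4: forces it.
Worlds forcing the formula: {u0, u1, u2, u3, u4}.

5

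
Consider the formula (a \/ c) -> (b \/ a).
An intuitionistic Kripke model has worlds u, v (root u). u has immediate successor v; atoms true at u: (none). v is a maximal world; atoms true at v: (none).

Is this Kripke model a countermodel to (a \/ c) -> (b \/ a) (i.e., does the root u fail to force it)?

u ||- (a \/ c) -> (b \/ a) vacuously: no world accessible from u forces the antecedent a \/ c.
So the root u forces (a \/ c) -> (b \/ a); the model is not a countermodel.

No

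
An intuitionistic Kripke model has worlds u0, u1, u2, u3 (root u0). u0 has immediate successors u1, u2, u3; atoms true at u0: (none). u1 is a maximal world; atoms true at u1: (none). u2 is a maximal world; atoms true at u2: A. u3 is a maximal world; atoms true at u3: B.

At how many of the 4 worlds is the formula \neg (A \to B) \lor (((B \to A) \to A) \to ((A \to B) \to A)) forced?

2

u0: does not force it — u0 \nVdash \neg (A \to B) \lor (((B \to A) \to A) \to ((A \to B) \to A)): neither disjunct is forced at u0.
u1: forces it.
u2: forces it.
u3: does not force it — u3 \nVdash \neg (A \to B) \lor (((B \to A) \to A) \to ((A \to B) \to A)): neither disjunct is forced at u3.
Worlds forcing the formula: {u1, u2}.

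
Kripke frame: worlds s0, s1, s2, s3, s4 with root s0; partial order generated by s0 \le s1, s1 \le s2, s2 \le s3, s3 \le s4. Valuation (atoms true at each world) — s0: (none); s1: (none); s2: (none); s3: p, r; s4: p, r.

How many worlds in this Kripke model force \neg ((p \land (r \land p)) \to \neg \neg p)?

0

s0: does not force it — s0 \nVdash \neg ((p \land (r \land p)) \to \neg \neg p) since s0 is accessible from s0 and s0 \Vdash (p \land (r \land p)) \to \neg \neg p.
s1: does not force it — s1 \nVdash \neg ((p \land (r \land p)) \to \neg \neg p) since s1 is accessible from s1 and s1 \Vdash (p \land (r \land p)) \to \neg \neg p.
s2: does not force it.
s3: does not force it.
s4: does not force it.
Worlds forcing the formula: { }.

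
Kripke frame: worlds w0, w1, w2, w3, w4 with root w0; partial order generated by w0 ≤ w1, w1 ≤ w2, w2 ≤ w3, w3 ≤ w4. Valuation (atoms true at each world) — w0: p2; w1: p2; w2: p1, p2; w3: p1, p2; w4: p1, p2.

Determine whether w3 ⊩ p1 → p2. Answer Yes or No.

Yes

w3 ⊩ p1 → p2: every world accessible from w3 that forces p1 (namely w3, w4) also forces p2.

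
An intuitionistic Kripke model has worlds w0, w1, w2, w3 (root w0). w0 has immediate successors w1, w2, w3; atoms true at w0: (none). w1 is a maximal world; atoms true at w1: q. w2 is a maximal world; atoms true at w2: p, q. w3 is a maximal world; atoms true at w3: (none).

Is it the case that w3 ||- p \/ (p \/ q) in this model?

No

w3 ||-/- p \/ (p \/ q): neither disjunct is forced at w3.
w3 lacks atom p, so w3 ||-/- p.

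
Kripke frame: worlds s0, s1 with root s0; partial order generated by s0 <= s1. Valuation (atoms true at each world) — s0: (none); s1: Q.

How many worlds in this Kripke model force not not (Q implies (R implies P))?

2

s0: forces it.
s1: forces it.
Worlds forcing the formula: {s0, s1}.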